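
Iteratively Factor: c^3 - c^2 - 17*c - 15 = (c + 1)*(c^2 - 2*c - 15) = (c + 1)*(c + 3)*(c - 5)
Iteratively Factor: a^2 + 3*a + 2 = (a + 2)*(a + 1)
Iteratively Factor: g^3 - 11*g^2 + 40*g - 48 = (g - 4)*(g^2 - 7*g + 12) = (g - 4)*(g - 3)*(g - 4)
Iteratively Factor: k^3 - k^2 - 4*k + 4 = (k - 1)*(k^2 - 4) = (k - 2)*(k - 1)*(k + 2)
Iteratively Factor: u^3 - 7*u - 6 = (u + 2)*(u^2 - 2*u - 3) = (u - 3)*(u + 2)*(u + 1)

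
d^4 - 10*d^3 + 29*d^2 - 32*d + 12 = (d - 6)*(d - 2)*(d - 1)^2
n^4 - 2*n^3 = n^3*(n - 2)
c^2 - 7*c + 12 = (c - 4)*(c - 3)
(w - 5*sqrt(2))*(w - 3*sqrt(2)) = w^2 - 8*sqrt(2)*w + 30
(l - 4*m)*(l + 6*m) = l^2 + 2*l*m - 24*m^2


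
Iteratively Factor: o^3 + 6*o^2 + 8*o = (o + 4)*(o^2 + 2*o) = o*(o + 4)*(o + 2)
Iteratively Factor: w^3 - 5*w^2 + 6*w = (w - 2)*(w^2 - 3*w) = w*(w - 2)*(w - 3)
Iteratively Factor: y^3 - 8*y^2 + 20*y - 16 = (y - 2)*(y^2 - 6*y + 8) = (y - 4)*(y - 2)*(y - 2)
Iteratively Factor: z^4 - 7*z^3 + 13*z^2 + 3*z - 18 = (z + 1)*(z^3 - 8*z^2 + 21*z - 18) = (z - 3)*(z + 1)*(z^2 - 5*z + 6) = (z - 3)*(z - 2)*(z + 1)*(z - 3)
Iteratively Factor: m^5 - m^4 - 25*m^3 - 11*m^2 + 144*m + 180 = (m + 2)*(m^4 - 3*m^3 - 19*m^2 + 27*m + 90) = (m + 2)^2*(m^3 - 5*m^2 - 9*m + 45) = (m - 3)*(m + 2)^2*(m^2 - 2*m - 15) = (m - 3)*(m + 2)^2*(m + 3)*(m - 5)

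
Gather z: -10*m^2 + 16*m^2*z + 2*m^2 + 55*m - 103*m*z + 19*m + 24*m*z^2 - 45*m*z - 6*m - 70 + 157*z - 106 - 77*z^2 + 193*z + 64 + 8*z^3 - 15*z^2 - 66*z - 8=-8*m^2 + 68*m + 8*z^3 + z^2*(24*m - 92) + z*(16*m^2 - 148*m + 284) - 120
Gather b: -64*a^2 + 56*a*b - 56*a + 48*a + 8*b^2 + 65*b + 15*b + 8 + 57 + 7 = -64*a^2 - 8*a + 8*b^2 + b*(56*a + 80) + 72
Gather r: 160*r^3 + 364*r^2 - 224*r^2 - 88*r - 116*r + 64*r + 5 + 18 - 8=160*r^3 + 140*r^2 - 140*r + 15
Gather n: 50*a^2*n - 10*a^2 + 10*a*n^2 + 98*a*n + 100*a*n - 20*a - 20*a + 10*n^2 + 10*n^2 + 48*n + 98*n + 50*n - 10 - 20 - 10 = -10*a^2 - 40*a + n^2*(10*a + 20) + n*(50*a^2 + 198*a + 196) - 40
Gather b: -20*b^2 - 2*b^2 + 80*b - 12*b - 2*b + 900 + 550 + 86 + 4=-22*b^2 + 66*b + 1540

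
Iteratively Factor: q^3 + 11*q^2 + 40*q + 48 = (q + 4)*(q^2 + 7*q + 12) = (q + 4)^2*(q + 3)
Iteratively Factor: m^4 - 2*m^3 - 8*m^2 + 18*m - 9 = (m - 3)*(m^3 + m^2 - 5*m + 3) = (m - 3)*(m - 1)*(m^2 + 2*m - 3) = (m - 3)*(m - 1)*(m + 3)*(m - 1)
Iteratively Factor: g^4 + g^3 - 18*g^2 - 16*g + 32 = (g - 4)*(g^3 + 5*g^2 + 2*g - 8) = (g - 4)*(g + 2)*(g^2 + 3*g - 4) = (g - 4)*(g - 1)*(g + 2)*(g + 4)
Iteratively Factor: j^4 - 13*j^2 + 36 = (j + 2)*(j^3 - 2*j^2 - 9*j + 18) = (j - 3)*(j + 2)*(j^2 + j - 6) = (j - 3)*(j + 2)*(j + 3)*(j - 2)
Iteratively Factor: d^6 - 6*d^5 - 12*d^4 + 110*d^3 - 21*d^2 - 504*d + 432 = (d + 3)*(d^5 - 9*d^4 + 15*d^3 + 65*d^2 - 216*d + 144) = (d - 4)*(d + 3)*(d^4 - 5*d^3 - 5*d^2 + 45*d - 36) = (d - 4)^2*(d + 3)*(d^3 - d^2 - 9*d + 9) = (d - 4)^2*(d - 1)*(d + 3)*(d^2 - 9) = (d - 4)^2*(d - 3)*(d - 1)*(d + 3)*(d + 3)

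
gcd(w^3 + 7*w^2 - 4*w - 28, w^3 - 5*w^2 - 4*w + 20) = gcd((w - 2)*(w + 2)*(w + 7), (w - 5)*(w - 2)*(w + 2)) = w^2 - 4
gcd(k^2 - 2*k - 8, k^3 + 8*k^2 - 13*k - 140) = k - 4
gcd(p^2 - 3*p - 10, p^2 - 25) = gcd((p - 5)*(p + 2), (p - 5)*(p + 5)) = p - 5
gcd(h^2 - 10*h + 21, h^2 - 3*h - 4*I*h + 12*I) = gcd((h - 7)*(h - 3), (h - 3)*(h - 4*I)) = h - 3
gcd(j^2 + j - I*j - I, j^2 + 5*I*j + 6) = j - I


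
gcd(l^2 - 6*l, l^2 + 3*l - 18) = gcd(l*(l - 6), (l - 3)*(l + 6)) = 1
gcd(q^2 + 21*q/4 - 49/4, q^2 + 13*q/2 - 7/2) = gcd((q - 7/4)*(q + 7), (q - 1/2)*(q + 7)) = q + 7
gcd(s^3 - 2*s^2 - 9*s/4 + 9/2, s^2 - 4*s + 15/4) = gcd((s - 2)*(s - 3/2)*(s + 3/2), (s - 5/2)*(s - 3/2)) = s - 3/2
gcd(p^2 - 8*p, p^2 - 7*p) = p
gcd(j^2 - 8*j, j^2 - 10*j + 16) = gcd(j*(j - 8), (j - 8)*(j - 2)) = j - 8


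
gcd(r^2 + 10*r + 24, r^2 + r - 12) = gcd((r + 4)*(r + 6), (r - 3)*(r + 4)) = r + 4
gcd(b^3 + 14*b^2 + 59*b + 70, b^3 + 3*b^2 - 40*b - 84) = b^2 + 9*b + 14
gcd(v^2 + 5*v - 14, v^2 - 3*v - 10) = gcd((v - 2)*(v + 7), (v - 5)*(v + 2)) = 1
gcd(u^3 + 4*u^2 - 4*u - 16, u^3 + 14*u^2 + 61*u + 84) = u + 4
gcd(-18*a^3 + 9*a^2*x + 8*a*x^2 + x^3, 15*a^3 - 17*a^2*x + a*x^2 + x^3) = -a + x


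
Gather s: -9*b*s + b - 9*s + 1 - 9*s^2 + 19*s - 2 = b - 9*s^2 + s*(10 - 9*b) - 1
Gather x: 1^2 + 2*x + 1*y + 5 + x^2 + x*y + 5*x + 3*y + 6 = x^2 + x*(y + 7) + 4*y + 12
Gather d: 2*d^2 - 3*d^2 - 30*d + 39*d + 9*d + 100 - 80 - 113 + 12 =-d^2 + 18*d - 81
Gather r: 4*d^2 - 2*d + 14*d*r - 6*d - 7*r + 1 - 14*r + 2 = 4*d^2 - 8*d + r*(14*d - 21) + 3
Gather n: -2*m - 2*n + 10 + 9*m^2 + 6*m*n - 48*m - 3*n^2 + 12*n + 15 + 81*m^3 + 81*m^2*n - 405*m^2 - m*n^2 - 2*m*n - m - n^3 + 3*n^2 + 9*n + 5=81*m^3 - 396*m^2 - m*n^2 - 51*m - n^3 + n*(81*m^2 + 4*m + 19) + 30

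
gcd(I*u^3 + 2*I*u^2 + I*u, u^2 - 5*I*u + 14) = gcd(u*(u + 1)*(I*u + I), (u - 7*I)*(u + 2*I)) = 1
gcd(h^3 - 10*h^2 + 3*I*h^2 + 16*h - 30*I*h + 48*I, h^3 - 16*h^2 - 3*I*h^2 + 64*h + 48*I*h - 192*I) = h - 8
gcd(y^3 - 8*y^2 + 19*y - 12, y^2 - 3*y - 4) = y - 4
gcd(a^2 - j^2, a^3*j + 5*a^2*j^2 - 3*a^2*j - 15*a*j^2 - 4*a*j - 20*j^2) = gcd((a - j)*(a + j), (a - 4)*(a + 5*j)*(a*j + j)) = 1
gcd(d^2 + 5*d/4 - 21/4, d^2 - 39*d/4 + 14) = d - 7/4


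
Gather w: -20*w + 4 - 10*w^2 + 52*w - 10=-10*w^2 + 32*w - 6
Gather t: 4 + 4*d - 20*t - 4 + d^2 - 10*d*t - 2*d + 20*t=d^2 - 10*d*t + 2*d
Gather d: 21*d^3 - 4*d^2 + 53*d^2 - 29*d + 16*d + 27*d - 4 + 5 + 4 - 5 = 21*d^3 + 49*d^2 + 14*d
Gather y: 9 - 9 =0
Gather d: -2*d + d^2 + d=d^2 - d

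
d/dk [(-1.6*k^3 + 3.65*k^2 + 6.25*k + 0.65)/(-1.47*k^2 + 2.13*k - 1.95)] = (2.352*k^4 - 6.816*k^3 + 26.322*k^2 - 12.324*k - 13.572)/(2.1609*k^4 - 6.2622*k^3 + 10.2699*k^2 - 8.307*k + 3.8025)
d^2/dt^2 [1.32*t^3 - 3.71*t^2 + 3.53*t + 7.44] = 7.92*t - 7.42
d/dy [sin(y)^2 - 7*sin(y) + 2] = (2*sin(y) - 7)*cos(y)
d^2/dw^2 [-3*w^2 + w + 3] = -6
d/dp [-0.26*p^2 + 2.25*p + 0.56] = 2.25 - 0.52*p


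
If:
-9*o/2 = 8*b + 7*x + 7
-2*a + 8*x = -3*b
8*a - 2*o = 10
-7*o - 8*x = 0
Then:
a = 1877/1764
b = -905/882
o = -328/441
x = 41/63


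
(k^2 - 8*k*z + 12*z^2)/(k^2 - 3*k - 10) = (-k^2 + 8*k*z - 12*z^2)/(-k^2 + 3*k + 10)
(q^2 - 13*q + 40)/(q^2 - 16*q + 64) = (q - 5)/(q - 8)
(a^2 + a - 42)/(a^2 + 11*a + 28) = (a - 6)/(a + 4)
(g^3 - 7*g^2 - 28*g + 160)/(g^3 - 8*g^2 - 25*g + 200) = (g - 4)/(g - 5)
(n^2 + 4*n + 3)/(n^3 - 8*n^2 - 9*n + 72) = (n + 1)/(n^2 - 11*n + 24)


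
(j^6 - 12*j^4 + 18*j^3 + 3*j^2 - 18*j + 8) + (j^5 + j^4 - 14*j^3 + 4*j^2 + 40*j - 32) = j^6 + j^5 - 11*j^4 + 4*j^3 + 7*j^2 + 22*j - 24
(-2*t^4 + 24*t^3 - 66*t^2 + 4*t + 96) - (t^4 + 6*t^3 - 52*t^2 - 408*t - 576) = -3*t^4 + 18*t^3 - 14*t^2 + 412*t + 672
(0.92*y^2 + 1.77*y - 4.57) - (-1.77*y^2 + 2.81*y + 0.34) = 2.69*y^2 - 1.04*y - 4.91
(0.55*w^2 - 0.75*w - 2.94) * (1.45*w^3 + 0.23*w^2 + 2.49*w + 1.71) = 0.7975*w^5 - 0.961*w^4 - 3.066*w^3 - 1.6032*w^2 - 8.6031*w - 5.0274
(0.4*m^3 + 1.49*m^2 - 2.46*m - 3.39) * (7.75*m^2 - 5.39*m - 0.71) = 3.1*m^5 + 9.3915*m^4 - 27.3801*m^3 - 14.071*m^2 + 20.0187*m + 2.4069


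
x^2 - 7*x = x*(x - 7)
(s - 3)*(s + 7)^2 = s^3 + 11*s^2 + 7*s - 147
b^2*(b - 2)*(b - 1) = b^4 - 3*b^3 + 2*b^2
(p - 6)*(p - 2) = p^2 - 8*p + 12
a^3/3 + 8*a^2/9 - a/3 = a*(a/3 + 1)*(a - 1/3)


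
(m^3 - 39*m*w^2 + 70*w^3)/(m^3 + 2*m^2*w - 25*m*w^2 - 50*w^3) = (m^2 + 5*m*w - 14*w^2)/(m^2 + 7*m*w + 10*w^2)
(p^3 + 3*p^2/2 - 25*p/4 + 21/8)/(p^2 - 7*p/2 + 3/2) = (p^2 + 2*p - 21/4)/(p - 3)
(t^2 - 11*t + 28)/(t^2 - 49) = (t - 4)/(t + 7)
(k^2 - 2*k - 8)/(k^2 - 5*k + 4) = (k + 2)/(k - 1)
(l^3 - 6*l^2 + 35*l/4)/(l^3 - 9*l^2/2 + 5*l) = (l - 7/2)/(l - 2)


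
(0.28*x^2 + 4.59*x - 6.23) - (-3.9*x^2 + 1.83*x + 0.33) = 4.18*x^2 + 2.76*x - 6.56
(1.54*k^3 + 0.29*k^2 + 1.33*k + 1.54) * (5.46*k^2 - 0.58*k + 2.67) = 8.4084*k^5 + 0.6902*k^4 + 11.2054*k^3 + 8.4113*k^2 + 2.6579*k + 4.1118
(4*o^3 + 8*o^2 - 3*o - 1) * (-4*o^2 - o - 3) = -16*o^5 - 36*o^4 - 8*o^3 - 17*o^2 + 10*o + 3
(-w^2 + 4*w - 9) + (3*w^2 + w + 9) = 2*w^2 + 5*w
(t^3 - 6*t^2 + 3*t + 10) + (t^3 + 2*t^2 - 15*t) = 2*t^3 - 4*t^2 - 12*t + 10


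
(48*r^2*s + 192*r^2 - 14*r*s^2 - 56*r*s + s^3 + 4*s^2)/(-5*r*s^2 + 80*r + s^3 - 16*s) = (-48*r^2 + 14*r*s - s^2)/(5*r*s - 20*r - s^2 + 4*s)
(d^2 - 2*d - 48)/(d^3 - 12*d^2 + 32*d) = (d + 6)/(d*(d - 4))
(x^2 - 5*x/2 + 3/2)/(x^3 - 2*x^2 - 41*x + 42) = (x - 3/2)/(x^2 - x - 42)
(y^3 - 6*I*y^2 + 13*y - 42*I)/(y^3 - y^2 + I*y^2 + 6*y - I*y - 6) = (y - 7*I)/(y - 1)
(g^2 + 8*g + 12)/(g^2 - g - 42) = (g + 2)/(g - 7)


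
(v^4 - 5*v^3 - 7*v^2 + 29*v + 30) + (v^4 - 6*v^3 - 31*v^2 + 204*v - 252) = 2*v^4 - 11*v^3 - 38*v^2 + 233*v - 222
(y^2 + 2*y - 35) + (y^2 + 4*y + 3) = 2*y^2 + 6*y - 32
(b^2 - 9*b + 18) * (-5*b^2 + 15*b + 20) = -5*b^4 + 60*b^3 - 205*b^2 + 90*b + 360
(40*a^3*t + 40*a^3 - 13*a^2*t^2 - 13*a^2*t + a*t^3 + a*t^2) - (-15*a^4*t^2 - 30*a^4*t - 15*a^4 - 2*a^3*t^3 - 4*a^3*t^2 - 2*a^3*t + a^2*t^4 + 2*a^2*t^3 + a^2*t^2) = 15*a^4*t^2 + 30*a^4*t + 15*a^4 + 2*a^3*t^3 + 4*a^3*t^2 + 42*a^3*t + 40*a^3 - a^2*t^4 - 2*a^2*t^3 - 14*a^2*t^2 - 13*a^2*t + a*t^3 + a*t^2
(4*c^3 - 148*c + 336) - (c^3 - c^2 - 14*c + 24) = 3*c^3 + c^2 - 134*c + 312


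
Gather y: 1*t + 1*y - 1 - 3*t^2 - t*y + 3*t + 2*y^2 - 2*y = -3*t^2 + 4*t + 2*y^2 + y*(-t - 1) - 1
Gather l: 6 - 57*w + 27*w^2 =27*w^2 - 57*w + 6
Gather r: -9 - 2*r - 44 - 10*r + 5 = -12*r - 48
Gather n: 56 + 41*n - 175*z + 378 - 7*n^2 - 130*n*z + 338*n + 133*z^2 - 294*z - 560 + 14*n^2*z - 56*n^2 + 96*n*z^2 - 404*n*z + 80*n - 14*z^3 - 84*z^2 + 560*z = n^2*(14*z - 63) + n*(96*z^2 - 534*z + 459) - 14*z^3 + 49*z^2 + 91*z - 126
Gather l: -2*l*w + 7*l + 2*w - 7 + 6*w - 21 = l*(7 - 2*w) + 8*w - 28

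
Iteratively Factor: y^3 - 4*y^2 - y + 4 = (y - 1)*(y^2 - 3*y - 4) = (y - 1)*(y + 1)*(y - 4)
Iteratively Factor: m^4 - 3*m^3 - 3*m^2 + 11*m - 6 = (m + 2)*(m^3 - 5*m^2 + 7*m - 3) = (m - 3)*(m + 2)*(m^2 - 2*m + 1) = (m - 3)*(m - 1)*(m + 2)*(m - 1)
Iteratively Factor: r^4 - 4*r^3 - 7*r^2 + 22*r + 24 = (r + 1)*(r^3 - 5*r^2 - 2*r + 24) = (r + 1)*(r + 2)*(r^2 - 7*r + 12) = (r - 4)*(r + 1)*(r + 2)*(r - 3)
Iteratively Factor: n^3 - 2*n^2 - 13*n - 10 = (n - 5)*(n^2 + 3*n + 2) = (n - 5)*(n + 2)*(n + 1)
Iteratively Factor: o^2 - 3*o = (o - 3)*(o)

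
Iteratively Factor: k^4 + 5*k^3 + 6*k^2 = (k + 2)*(k^3 + 3*k^2) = k*(k + 2)*(k^2 + 3*k) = k*(k + 2)*(k + 3)*(k)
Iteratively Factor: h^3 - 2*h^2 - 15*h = (h + 3)*(h^2 - 5*h) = (h - 5)*(h + 3)*(h)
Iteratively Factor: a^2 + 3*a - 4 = (a - 1)*(a + 4)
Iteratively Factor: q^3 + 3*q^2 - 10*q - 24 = (q + 2)*(q^2 + q - 12) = (q - 3)*(q + 2)*(q + 4)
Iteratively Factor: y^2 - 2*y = (y)*(y - 2)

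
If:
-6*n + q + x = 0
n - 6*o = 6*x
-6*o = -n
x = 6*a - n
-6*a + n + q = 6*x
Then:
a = 0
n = 0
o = 0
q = 0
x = 0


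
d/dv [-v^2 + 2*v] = 2 - 2*v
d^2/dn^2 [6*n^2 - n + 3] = 12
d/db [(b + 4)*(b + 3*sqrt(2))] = 2*b + 4 + 3*sqrt(2)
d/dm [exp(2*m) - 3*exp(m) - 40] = (2*exp(m) - 3)*exp(m)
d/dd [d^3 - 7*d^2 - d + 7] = 3*d^2 - 14*d - 1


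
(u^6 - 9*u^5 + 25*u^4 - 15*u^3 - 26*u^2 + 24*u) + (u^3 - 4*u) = u^6 - 9*u^5 + 25*u^4 - 14*u^3 - 26*u^2 + 20*u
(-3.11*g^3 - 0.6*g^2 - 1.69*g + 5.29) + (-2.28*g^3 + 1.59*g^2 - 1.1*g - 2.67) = -5.39*g^3 + 0.99*g^2 - 2.79*g + 2.62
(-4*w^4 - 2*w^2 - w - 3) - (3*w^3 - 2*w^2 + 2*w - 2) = -4*w^4 - 3*w^3 - 3*w - 1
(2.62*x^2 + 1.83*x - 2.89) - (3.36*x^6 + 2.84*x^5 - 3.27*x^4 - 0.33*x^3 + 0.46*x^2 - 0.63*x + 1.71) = -3.36*x^6 - 2.84*x^5 + 3.27*x^4 + 0.33*x^3 + 2.16*x^2 + 2.46*x - 4.6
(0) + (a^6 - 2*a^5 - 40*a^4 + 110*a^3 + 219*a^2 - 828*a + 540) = a^6 - 2*a^5 - 40*a^4 + 110*a^3 + 219*a^2 - 828*a + 540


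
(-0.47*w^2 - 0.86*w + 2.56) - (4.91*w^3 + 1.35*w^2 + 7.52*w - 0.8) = -4.91*w^3 - 1.82*w^2 - 8.38*w + 3.36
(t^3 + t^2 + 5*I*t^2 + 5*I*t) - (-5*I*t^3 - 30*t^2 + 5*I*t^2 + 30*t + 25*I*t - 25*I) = t^3 + 5*I*t^3 + 31*t^2 - 30*t - 20*I*t + 25*I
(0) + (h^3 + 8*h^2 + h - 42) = h^3 + 8*h^2 + h - 42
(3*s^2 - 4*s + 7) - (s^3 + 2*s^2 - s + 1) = -s^3 + s^2 - 3*s + 6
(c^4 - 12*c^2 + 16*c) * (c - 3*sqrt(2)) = c^5 - 3*sqrt(2)*c^4 - 12*c^3 + 16*c^2 + 36*sqrt(2)*c^2 - 48*sqrt(2)*c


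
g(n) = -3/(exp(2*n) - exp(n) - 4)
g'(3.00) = 0.02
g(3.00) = -0.00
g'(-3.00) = -0.00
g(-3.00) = 0.74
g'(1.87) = 0.23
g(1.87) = -0.09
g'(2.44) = 0.06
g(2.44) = -0.03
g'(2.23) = 0.09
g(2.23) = -0.04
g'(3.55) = 0.01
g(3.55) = -0.00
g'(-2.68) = -0.01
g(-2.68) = 0.74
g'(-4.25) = -0.00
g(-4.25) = 0.75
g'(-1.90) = -0.02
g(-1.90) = 0.73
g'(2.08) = 0.13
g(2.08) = -0.06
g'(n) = -3*(-2*exp(2*n) + exp(n))/(exp(2*n) - exp(n) - 4)^2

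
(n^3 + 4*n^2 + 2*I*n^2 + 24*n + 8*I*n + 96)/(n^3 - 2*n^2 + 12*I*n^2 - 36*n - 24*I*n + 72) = (n^2 + n*(4 - 4*I) - 16*I)/(n^2 + n*(-2 + 6*I) - 12*I)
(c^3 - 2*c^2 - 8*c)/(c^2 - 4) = c*(c - 4)/(c - 2)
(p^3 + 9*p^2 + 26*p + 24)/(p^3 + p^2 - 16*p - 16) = (p^2 + 5*p + 6)/(p^2 - 3*p - 4)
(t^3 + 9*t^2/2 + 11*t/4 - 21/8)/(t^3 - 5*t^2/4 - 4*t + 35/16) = 2*(4*t^2 + 20*t + 21)/(8*t^2 - 6*t - 35)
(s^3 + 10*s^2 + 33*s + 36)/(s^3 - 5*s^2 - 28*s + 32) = (s^2 + 6*s + 9)/(s^2 - 9*s + 8)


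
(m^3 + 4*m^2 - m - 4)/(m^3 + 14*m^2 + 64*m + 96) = (m^2 - 1)/(m^2 + 10*m + 24)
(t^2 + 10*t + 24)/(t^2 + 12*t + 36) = (t + 4)/(t + 6)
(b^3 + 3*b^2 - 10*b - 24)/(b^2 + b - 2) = (b^2 + b - 12)/(b - 1)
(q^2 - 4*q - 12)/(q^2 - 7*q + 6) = (q + 2)/(q - 1)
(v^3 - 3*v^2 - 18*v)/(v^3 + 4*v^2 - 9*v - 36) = v*(v - 6)/(v^2 + v - 12)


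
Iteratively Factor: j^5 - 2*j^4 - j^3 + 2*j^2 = (j)*(j^4 - 2*j^3 - j^2 + 2*j) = j*(j - 2)*(j^3 - j) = j*(j - 2)*(j - 1)*(j^2 + j) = j^2*(j - 2)*(j - 1)*(j + 1)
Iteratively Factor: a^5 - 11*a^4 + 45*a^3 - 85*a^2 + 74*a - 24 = (a - 1)*(a^4 - 10*a^3 + 35*a^2 - 50*a + 24) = (a - 1)^2*(a^3 - 9*a^2 + 26*a - 24) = (a - 4)*(a - 1)^2*(a^2 - 5*a + 6) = (a - 4)*(a - 2)*(a - 1)^2*(a - 3)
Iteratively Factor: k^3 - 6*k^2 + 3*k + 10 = (k - 5)*(k^2 - k - 2) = (k - 5)*(k - 2)*(k + 1)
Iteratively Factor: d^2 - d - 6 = (d - 3)*(d + 2)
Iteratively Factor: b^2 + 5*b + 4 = (b + 4)*(b + 1)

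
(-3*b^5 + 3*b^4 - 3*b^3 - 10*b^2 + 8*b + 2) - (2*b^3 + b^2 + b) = -3*b^5 + 3*b^4 - 5*b^3 - 11*b^2 + 7*b + 2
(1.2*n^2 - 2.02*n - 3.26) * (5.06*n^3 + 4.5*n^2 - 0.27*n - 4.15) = 6.072*n^5 - 4.8212*n^4 - 25.9096*n^3 - 19.1046*n^2 + 9.2632*n + 13.529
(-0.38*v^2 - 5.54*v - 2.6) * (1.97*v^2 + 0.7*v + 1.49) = -0.7486*v^4 - 11.1798*v^3 - 9.5662*v^2 - 10.0746*v - 3.874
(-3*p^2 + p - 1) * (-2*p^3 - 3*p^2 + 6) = 6*p^5 + 7*p^4 - p^3 - 15*p^2 + 6*p - 6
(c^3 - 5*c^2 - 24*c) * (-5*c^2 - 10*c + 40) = -5*c^5 + 15*c^4 + 210*c^3 + 40*c^2 - 960*c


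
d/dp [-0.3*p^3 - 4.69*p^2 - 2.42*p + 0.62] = -0.9*p^2 - 9.38*p - 2.42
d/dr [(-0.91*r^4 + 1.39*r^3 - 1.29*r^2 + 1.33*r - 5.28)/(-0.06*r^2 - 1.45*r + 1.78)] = (0.1092*r^5 + 3.8751*r^4 - 10.5102*r^3 + 9.3729*r^2 - 5.226*r - 5.2886)/(0.0036*r^4 + 0.174*r^3 + 1.8889*r^2 - 5.162*r + 3.1684)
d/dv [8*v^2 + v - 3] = 16*v + 1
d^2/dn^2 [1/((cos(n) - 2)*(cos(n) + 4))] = (-4*sin(n)^4 + 38*sin(n)^2 - 17*cos(n)/2 - 3*cos(3*n)/2 - 10)/((cos(n) - 2)^3*(cos(n) + 4)^3)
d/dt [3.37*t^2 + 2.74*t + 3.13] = 6.74*t + 2.74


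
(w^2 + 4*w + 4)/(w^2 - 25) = (w^2 + 4*w + 4)/(w^2 - 25)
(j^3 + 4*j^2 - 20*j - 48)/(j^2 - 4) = (j^2 + 2*j - 24)/(j - 2)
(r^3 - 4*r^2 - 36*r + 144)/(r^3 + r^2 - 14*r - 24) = (r^2 - 36)/(r^2 + 5*r + 6)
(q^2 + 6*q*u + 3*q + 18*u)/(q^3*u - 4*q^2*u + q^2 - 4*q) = (q^2 + 6*q*u + 3*q + 18*u)/(q*(q^2*u - 4*q*u + q - 4))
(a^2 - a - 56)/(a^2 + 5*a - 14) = (a - 8)/(a - 2)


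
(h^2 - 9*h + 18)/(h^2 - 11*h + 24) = (h - 6)/(h - 8)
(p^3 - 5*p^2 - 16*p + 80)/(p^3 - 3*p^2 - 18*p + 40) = (p - 4)/(p - 2)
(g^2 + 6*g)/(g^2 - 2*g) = (g + 6)/(g - 2)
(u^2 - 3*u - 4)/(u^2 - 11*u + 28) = (u + 1)/(u - 7)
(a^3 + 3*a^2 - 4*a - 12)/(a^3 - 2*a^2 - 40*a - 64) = (a^2 + a - 6)/(a^2 - 4*a - 32)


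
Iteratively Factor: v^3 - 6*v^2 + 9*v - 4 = (v - 1)*(v^2 - 5*v + 4) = (v - 4)*(v - 1)*(v - 1)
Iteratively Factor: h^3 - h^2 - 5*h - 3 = (h + 1)*(h^2 - 2*h - 3) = (h + 1)^2*(h - 3)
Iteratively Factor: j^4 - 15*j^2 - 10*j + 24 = (j + 3)*(j^3 - 3*j^2 - 6*j + 8) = (j + 2)*(j + 3)*(j^2 - 5*j + 4) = (j - 4)*(j + 2)*(j + 3)*(j - 1)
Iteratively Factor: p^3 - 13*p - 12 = (p + 3)*(p^2 - 3*p - 4) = (p - 4)*(p + 3)*(p + 1)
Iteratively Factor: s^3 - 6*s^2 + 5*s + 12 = (s - 4)*(s^2 - 2*s - 3) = (s - 4)*(s + 1)*(s - 3)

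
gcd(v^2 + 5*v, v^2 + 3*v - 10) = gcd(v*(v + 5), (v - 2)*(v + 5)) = v + 5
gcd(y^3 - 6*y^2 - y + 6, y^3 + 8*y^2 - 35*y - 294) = y - 6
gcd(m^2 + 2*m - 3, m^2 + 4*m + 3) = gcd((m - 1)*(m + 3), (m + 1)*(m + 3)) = m + 3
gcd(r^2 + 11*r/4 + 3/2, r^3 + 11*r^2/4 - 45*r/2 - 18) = r + 3/4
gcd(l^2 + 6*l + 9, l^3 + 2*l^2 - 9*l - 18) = l + 3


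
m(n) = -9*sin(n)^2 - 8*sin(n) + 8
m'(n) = -18*sin(n)*cos(n) - 8*cos(n)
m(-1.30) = 7.35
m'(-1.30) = 2.50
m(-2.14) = 8.35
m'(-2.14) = -3.86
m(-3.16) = 7.85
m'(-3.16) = 8.33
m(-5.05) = -7.56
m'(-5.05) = -8.28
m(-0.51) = 9.76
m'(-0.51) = 0.69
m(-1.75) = 7.16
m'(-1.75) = -1.73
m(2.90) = 5.57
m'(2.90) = 11.95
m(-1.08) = 8.06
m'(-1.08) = 3.71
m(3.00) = 6.69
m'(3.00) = 10.43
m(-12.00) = 1.12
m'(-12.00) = -14.90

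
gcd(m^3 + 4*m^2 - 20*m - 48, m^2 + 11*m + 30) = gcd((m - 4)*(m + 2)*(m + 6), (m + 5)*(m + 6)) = m + 6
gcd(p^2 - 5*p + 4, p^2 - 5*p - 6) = 1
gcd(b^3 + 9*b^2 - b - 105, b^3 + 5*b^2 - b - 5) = b + 5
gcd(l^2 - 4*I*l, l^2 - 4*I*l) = l^2 - 4*I*l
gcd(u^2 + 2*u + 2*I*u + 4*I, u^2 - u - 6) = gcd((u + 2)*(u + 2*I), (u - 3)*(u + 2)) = u + 2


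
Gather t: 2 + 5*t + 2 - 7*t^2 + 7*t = -7*t^2 + 12*t + 4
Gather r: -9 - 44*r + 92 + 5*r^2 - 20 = 5*r^2 - 44*r + 63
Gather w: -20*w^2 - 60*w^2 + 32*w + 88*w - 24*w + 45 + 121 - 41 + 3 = -80*w^2 + 96*w + 128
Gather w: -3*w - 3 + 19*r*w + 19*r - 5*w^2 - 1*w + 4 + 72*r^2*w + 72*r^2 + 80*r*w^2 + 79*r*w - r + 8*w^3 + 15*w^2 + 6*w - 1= 72*r^2 + 18*r + 8*w^3 + w^2*(80*r + 10) + w*(72*r^2 + 98*r + 2)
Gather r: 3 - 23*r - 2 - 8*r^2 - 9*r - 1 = -8*r^2 - 32*r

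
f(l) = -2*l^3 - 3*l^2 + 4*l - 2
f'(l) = -6*l^2 - 6*l + 4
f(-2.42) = -0.90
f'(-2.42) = -16.62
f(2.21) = -29.40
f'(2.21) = -38.56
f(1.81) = -16.45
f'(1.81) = -26.52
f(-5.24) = 182.42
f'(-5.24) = -129.31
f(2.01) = -22.32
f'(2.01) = -32.30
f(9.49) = -1943.56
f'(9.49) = -593.30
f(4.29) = -197.96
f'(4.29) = -132.16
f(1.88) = -18.37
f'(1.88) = -28.49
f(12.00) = -3842.00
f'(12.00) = -932.00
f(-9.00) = 1177.00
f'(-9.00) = -428.00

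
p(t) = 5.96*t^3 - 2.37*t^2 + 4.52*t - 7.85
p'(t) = 17.88*t^2 - 4.74*t + 4.52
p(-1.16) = -25.59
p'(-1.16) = 34.08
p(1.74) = 24.24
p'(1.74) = 50.41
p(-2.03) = -76.65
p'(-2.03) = 87.82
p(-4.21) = -513.61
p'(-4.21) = 341.38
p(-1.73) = -53.62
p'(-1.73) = 66.23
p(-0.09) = -8.28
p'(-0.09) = 5.09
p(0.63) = -4.45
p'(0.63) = 8.63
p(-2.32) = -105.52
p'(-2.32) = 111.75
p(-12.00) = -10702.25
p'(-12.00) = 2636.12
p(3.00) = 145.30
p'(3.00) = 151.22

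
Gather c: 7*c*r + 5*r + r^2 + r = 7*c*r + r^2 + 6*r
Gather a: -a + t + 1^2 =-a + t + 1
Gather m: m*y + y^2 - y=m*y + y^2 - y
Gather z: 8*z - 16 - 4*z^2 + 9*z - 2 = -4*z^2 + 17*z - 18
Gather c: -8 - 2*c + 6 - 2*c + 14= 12 - 4*c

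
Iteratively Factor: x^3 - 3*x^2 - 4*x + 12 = (x + 2)*(x^2 - 5*x + 6) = (x - 3)*(x + 2)*(x - 2)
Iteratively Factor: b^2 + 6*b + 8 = (b + 4)*(b + 2)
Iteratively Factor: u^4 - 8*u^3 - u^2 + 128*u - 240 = (u - 3)*(u^3 - 5*u^2 - 16*u + 80) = (u - 5)*(u - 3)*(u^2 - 16) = (u - 5)*(u - 3)*(u + 4)*(u - 4)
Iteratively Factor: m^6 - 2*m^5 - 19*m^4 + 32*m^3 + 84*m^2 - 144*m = (m + 3)*(m^5 - 5*m^4 - 4*m^3 + 44*m^2 - 48*m) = (m - 2)*(m + 3)*(m^4 - 3*m^3 - 10*m^2 + 24*m) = (m - 2)*(m + 3)^2*(m^3 - 6*m^2 + 8*m) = (m - 2)^2*(m + 3)^2*(m^2 - 4*m) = (m - 4)*(m - 2)^2*(m + 3)^2*(m)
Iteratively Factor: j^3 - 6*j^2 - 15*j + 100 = (j - 5)*(j^2 - j - 20) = (j - 5)*(j + 4)*(j - 5)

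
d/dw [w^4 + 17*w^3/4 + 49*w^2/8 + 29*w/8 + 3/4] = 4*w^3 + 51*w^2/4 + 49*w/4 + 29/8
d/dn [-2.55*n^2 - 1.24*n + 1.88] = -5.1*n - 1.24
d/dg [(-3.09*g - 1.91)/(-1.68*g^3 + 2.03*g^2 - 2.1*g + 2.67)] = (-10.3824*g^3 - 3.3537*g^2 + 7.7546*g - 12.2613)/(2.8224*g^6 - 6.8208*g^5 + 11.1769*g^4 - 17.4972*g^3 + 15.2502*g^2 - 11.214*g + 7.1289)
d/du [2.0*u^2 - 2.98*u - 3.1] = 4.0*u - 2.98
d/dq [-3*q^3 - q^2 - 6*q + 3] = -9*q^2 - 2*q - 6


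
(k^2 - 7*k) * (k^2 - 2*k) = k^4 - 9*k^3 + 14*k^2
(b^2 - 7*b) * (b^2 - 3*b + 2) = b^4 - 10*b^3 + 23*b^2 - 14*b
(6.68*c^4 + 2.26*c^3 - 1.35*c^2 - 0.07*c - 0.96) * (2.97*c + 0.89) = 19.8396*c^5 + 12.6574*c^4 - 1.9981*c^3 - 1.4094*c^2 - 2.9135*c - 0.8544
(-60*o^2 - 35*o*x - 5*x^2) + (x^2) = -60*o^2 - 35*o*x - 4*x^2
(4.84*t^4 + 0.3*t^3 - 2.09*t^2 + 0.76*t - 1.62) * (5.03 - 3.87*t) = -18.7308*t^5 + 23.1842*t^4 + 9.5973*t^3 - 13.4539*t^2 + 10.0922*t - 8.1486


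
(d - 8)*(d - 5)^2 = d^3 - 18*d^2 + 105*d - 200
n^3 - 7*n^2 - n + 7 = (n - 7)*(n - 1)*(n + 1)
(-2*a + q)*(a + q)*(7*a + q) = -14*a^3 - 9*a^2*q + 6*a*q^2 + q^3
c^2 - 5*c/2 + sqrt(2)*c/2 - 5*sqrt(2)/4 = (c - 5/2)*(c + sqrt(2)/2)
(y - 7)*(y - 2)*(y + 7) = y^3 - 2*y^2 - 49*y + 98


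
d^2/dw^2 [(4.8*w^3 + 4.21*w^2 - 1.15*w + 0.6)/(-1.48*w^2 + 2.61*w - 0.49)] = (-1.4210854715202e-14*w^5 - 2.8421709430404e-14*w^4 - 85.921096*w^3 + 47.265432*w^2 + 1.98732*w - 6.384452)/(3.241792*w^6 - 17.150832*w^5 + 33.465612*w^4 - 29.136213*w^3 + 11.079831*w^2 - 1.879983*w + 0.117649)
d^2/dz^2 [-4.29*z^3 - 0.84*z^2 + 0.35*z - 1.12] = -25.74*z - 1.68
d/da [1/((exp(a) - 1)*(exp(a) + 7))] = 2*(-exp(a) - 3)*exp(a)/(exp(4*a) + 12*exp(3*a) + 22*exp(2*a) - 84*exp(a) + 49)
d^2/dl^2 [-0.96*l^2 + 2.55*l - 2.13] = -1.92000000000000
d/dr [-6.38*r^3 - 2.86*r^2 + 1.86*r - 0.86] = -19.14*r^2 - 5.72*r + 1.86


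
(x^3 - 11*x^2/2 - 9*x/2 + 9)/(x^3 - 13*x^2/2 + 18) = (x - 1)/(x - 2)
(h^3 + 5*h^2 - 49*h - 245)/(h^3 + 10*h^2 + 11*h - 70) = (h - 7)/(h - 2)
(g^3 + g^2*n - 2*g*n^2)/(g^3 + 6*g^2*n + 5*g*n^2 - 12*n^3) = g*(g + 2*n)/(g^2 + 7*g*n + 12*n^2)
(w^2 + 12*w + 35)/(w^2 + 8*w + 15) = (w + 7)/(w + 3)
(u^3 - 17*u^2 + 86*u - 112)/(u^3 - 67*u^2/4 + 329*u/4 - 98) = 4*(u - 2)/(4*u - 7)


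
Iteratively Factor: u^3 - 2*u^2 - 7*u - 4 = (u + 1)*(u^2 - 3*u - 4) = (u - 4)*(u + 1)*(u + 1)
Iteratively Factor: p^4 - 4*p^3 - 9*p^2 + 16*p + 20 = (p - 5)*(p^3 + p^2 - 4*p - 4) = (p - 5)*(p - 2)*(p^2 + 3*p + 2) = (p - 5)*(p - 2)*(p + 1)*(p + 2)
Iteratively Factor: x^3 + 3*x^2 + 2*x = (x + 1)*(x^2 + 2*x) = x*(x + 1)*(x + 2)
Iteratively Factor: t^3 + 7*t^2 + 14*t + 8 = (t + 1)*(t^2 + 6*t + 8) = (t + 1)*(t + 2)*(t + 4)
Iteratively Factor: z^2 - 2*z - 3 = (z + 1)*(z - 3)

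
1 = 1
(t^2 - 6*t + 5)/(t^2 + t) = (t^2 - 6*t + 5)/(t*(t + 1))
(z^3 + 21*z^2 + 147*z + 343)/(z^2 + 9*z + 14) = (z^2 + 14*z + 49)/(z + 2)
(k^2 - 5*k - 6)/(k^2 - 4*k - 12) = (k + 1)/(k + 2)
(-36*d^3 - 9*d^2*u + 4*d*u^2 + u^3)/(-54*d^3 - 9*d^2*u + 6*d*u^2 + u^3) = (4*d + u)/(6*d + u)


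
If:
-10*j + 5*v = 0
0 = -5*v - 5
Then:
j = -1/2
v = -1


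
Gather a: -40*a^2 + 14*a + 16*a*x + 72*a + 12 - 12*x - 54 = -40*a^2 + a*(16*x + 86) - 12*x - 42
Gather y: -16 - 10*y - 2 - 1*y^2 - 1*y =-y^2 - 11*y - 18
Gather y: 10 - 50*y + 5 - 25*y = 15 - 75*y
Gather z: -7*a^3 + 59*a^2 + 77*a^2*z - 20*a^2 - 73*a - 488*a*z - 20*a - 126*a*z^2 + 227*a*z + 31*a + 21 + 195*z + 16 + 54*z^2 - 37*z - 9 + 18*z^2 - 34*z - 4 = -7*a^3 + 39*a^2 - 62*a + z^2*(72 - 126*a) + z*(77*a^2 - 261*a + 124) + 24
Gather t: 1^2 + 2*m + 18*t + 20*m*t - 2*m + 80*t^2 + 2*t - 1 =80*t^2 + t*(20*m + 20)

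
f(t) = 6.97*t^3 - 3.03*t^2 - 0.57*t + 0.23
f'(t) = 20.91*t^2 - 6.06*t - 0.57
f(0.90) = 2.34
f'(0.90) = 10.91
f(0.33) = -0.04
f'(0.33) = -0.29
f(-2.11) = -77.53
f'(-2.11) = 105.31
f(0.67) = 0.58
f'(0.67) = 4.76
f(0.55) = 0.16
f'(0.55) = 2.42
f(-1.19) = -15.13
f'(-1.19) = 36.25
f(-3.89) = -453.68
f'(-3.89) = 339.42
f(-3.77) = -414.16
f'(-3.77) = 319.47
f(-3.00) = -213.52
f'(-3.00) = 205.80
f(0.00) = 0.23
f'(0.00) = -0.57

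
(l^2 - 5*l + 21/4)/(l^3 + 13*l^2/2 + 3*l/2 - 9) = (4*l^2 - 20*l + 21)/(2*(2*l^3 + 13*l^2 + 3*l - 18))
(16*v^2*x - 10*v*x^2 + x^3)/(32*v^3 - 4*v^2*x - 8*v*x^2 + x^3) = x/(2*v + x)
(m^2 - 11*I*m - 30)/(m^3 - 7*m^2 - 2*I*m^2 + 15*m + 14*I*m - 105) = (m - 6*I)/(m^2 + m*(-7 + 3*I) - 21*I)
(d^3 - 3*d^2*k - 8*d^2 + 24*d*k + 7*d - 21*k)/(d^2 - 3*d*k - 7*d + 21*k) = d - 1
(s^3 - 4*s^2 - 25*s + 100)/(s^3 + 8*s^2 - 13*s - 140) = (s - 5)/(s + 7)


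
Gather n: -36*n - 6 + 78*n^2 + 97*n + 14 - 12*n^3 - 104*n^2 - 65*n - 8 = -12*n^3 - 26*n^2 - 4*n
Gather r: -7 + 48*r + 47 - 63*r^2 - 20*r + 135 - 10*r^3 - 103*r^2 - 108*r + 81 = -10*r^3 - 166*r^2 - 80*r + 256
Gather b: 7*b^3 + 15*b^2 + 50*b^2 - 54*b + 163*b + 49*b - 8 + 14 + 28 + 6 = 7*b^3 + 65*b^2 + 158*b + 40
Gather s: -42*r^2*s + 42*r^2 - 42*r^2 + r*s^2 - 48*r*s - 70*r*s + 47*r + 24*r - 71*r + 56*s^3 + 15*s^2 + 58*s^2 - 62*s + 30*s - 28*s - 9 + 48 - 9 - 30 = 56*s^3 + s^2*(r + 73) + s*(-42*r^2 - 118*r - 60)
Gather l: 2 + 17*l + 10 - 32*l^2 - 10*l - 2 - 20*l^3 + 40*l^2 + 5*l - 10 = -20*l^3 + 8*l^2 + 12*l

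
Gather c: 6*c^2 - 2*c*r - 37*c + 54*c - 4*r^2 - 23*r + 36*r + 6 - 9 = 6*c^2 + c*(17 - 2*r) - 4*r^2 + 13*r - 3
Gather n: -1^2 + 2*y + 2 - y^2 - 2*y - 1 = -y^2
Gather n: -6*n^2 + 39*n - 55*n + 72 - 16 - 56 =-6*n^2 - 16*n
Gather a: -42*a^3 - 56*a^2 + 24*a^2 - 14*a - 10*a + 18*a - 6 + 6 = -42*a^3 - 32*a^2 - 6*a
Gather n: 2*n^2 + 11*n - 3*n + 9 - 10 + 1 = 2*n^2 + 8*n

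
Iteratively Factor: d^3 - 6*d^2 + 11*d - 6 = (d - 2)*(d^2 - 4*d + 3) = (d - 3)*(d - 2)*(d - 1)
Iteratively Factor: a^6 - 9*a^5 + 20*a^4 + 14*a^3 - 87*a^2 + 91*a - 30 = (a - 1)*(a^5 - 8*a^4 + 12*a^3 + 26*a^2 - 61*a + 30) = (a - 1)*(a + 2)*(a^4 - 10*a^3 + 32*a^2 - 38*a + 15) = (a - 1)^2*(a + 2)*(a^3 - 9*a^2 + 23*a - 15) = (a - 1)^3*(a + 2)*(a^2 - 8*a + 15) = (a - 3)*(a - 1)^3*(a + 2)*(a - 5)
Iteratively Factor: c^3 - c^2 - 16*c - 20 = (c - 5)*(c^2 + 4*c + 4) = (c - 5)*(c + 2)*(c + 2)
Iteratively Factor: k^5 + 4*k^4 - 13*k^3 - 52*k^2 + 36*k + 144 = (k - 2)*(k^4 + 6*k^3 - k^2 - 54*k - 72) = (k - 2)*(k + 4)*(k^3 + 2*k^2 - 9*k - 18) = (k - 2)*(k + 3)*(k + 4)*(k^2 - k - 6) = (k - 2)*(k + 2)*(k + 3)*(k + 4)*(k - 3)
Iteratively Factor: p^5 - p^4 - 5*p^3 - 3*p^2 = (p)*(p^4 - p^3 - 5*p^2 - 3*p) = p^2*(p^3 - p^2 - 5*p - 3) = p^2*(p + 1)*(p^2 - 2*p - 3) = p^2*(p - 3)*(p + 1)*(p + 1)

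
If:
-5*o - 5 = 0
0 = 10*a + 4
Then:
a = -2/5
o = -1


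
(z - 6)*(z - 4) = z^2 - 10*z + 24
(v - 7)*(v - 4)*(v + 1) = v^3 - 10*v^2 + 17*v + 28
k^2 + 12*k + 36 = (k + 6)^2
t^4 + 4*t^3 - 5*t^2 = t^2*(t - 1)*(t + 5)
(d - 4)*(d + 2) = d^2 - 2*d - 8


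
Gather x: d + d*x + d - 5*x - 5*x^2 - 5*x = 2*d - 5*x^2 + x*(d - 10)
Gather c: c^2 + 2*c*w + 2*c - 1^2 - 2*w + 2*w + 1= c^2 + c*(2*w + 2)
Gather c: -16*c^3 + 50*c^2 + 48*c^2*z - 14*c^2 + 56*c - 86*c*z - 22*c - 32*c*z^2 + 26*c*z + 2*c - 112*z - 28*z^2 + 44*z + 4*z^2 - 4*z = -16*c^3 + c^2*(48*z + 36) + c*(-32*z^2 - 60*z + 36) - 24*z^2 - 72*z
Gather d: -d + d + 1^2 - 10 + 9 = 0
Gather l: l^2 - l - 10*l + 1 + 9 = l^2 - 11*l + 10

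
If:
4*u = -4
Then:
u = -1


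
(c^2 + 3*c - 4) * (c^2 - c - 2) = c^4 + 2*c^3 - 9*c^2 - 2*c + 8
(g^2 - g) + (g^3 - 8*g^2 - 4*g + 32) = g^3 - 7*g^2 - 5*g + 32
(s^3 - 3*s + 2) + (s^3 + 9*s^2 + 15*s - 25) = 2*s^3 + 9*s^2 + 12*s - 23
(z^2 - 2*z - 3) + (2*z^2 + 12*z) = 3*z^2 + 10*z - 3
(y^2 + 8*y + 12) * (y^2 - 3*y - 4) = y^4 + 5*y^3 - 16*y^2 - 68*y - 48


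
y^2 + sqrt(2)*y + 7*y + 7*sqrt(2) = (y + 7)*(y + sqrt(2))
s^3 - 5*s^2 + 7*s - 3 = (s - 3)*(s - 1)^2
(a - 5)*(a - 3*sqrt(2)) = a^2 - 5*a - 3*sqrt(2)*a + 15*sqrt(2)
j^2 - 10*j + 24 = (j - 6)*(j - 4)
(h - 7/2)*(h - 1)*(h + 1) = h^3 - 7*h^2/2 - h + 7/2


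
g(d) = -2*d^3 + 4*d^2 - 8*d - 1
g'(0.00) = -8.00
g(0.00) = -1.00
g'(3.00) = -38.00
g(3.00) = -43.00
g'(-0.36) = -11.66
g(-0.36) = 2.49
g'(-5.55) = -237.22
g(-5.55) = 508.52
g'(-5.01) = -198.68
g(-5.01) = 390.98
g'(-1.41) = -31.21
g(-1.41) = 23.84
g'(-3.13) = -91.82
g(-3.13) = 124.56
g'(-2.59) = -68.97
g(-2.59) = 81.30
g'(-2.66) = -71.73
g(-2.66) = 86.22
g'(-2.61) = -69.75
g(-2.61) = 82.69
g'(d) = -6*d^2 + 8*d - 8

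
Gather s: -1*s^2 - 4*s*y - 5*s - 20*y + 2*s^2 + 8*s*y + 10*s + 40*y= s^2 + s*(4*y + 5) + 20*y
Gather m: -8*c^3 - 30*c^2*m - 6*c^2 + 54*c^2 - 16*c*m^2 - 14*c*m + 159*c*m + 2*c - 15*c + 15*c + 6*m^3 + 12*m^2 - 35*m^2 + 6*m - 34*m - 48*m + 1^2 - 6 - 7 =-8*c^3 + 48*c^2 + 2*c + 6*m^3 + m^2*(-16*c - 23) + m*(-30*c^2 + 145*c - 76) - 12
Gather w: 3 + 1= 4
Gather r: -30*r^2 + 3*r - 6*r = -30*r^2 - 3*r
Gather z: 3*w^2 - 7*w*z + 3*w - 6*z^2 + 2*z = 3*w^2 + 3*w - 6*z^2 + z*(2 - 7*w)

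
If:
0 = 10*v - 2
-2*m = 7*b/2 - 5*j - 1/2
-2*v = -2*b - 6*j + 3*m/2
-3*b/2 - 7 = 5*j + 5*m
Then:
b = 257/778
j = -2603/7780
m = -453/389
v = 1/5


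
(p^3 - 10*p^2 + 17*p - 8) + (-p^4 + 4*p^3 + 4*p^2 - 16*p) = -p^4 + 5*p^3 - 6*p^2 + p - 8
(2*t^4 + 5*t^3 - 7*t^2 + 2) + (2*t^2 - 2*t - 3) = 2*t^4 + 5*t^3 - 5*t^2 - 2*t - 1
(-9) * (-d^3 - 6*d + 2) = 9*d^3 + 54*d - 18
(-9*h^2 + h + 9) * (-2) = 18*h^2 - 2*h - 18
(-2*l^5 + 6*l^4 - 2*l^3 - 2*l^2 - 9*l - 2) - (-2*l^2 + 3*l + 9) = -2*l^5 + 6*l^4 - 2*l^3 - 12*l - 11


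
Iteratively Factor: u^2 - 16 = (u - 4)*(u + 4)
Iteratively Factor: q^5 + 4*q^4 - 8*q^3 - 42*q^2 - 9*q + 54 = (q + 3)*(q^4 + q^3 - 11*q^2 - 9*q + 18) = (q + 3)^2*(q^3 - 2*q^2 - 5*q + 6) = (q - 3)*(q + 3)^2*(q^2 + q - 2) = (q - 3)*(q - 1)*(q + 3)^2*(q + 2)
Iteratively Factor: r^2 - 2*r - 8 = (r - 4)*(r + 2)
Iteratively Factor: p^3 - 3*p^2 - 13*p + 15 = (p - 1)*(p^2 - 2*p - 15) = (p - 5)*(p - 1)*(p + 3)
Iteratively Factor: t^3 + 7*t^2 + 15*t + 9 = (t + 3)*(t^2 + 4*t + 3) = (t + 3)^2*(t + 1)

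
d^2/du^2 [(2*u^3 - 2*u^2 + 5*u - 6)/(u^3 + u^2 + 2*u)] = 2*(-4*u^6 + 3*u^5 - 9*u^4 - 41*u^3 - 54*u^2 - 36*u - 24)/(u^3*(u^6 + 3*u^5 + 9*u^4 + 13*u^3 + 18*u^2 + 12*u + 8))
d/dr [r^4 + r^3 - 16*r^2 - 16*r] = 4*r^3 + 3*r^2 - 32*r - 16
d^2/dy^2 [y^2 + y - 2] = 2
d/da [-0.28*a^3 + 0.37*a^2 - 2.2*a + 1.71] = -0.84*a^2 + 0.74*a - 2.2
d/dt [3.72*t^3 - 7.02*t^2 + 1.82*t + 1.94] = 11.16*t^2 - 14.04*t + 1.82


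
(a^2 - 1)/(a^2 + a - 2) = (a + 1)/(a + 2)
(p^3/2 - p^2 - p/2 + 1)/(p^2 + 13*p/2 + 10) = (p^3 - 2*p^2 - p + 2)/(2*p^2 + 13*p + 20)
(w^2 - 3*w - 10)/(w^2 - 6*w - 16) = (w - 5)/(w - 8)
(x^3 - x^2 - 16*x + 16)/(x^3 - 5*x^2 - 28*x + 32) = (x - 4)/(x - 8)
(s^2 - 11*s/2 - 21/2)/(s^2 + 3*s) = (2*s^2 - 11*s - 21)/(2*s*(s + 3))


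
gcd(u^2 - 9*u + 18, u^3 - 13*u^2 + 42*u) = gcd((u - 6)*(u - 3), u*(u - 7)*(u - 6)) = u - 6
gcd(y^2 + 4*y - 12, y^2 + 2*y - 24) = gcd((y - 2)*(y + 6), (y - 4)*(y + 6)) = y + 6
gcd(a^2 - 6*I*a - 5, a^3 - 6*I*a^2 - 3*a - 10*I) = a - 5*I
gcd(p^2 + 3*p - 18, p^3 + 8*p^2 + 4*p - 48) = p + 6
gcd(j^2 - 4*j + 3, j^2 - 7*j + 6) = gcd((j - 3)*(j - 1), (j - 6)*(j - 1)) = j - 1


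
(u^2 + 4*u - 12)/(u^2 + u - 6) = (u + 6)/(u + 3)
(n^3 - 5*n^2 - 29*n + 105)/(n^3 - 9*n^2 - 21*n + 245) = (n - 3)/(n - 7)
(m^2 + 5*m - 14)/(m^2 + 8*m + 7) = (m - 2)/(m + 1)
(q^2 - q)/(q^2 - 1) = q/(q + 1)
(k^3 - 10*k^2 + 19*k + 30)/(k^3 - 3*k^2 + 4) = (k^2 - 11*k + 30)/(k^2 - 4*k + 4)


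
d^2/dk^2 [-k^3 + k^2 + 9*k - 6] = 2 - 6*k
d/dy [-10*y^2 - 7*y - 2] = -20*y - 7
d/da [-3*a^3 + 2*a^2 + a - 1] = -9*a^2 + 4*a + 1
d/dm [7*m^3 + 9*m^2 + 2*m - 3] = 21*m^2 + 18*m + 2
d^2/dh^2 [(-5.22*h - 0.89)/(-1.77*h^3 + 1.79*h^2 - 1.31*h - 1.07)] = (98.122428*h^5 - 65.7717840000001*h^4 - 35.873016*h^3 - 89.142144*h^2 + 37.352004*h - 8.169856)/(5.545233*h^9 - 16.823673*h^8 + 29.326068*h^7 - 20.581568*h^6 + 1.364118*h^5 + 15.955758*h^4 - 6.726748*h^3 - 0.639432*h^2 + 4.499457*h + 1.225043)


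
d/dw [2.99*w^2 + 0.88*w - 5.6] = 5.98*w + 0.88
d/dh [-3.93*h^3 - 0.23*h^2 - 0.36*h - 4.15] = -11.79*h^2 - 0.46*h - 0.36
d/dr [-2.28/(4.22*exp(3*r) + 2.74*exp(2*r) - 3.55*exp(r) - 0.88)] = (28.8648*exp(2*r) + 12.4944*exp(r) - 8.094)*exp(r)/(4.22*exp(3*r) + 2.74*exp(2*r) - 3.55*exp(r) - 0.88)^2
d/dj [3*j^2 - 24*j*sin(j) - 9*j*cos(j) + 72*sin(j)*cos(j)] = 9*j*sin(j) - 24*j*cos(j) + 6*j - 24*sin(j) - 9*cos(j) + 72*cos(2*j)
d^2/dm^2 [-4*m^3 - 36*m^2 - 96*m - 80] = -24*m - 72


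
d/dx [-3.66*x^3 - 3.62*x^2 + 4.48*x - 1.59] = -10.98*x^2 - 7.24*x + 4.48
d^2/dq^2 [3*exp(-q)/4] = 3*exp(-q)/4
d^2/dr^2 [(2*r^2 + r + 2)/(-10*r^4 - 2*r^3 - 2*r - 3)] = 8*(-150*r^8 - 180*r^7 - 542*r^6 - 93*r^5 + 189*r^4 + 77*r^3 + 93*r^2 + 9*r - 5)/(1000*r^12 + 600*r^11 + 120*r^10 + 608*r^9 + 1140*r^8 + 384*r^7 + 156*r^6 + 384*r^5 + 342*r^4 + 62*r^3 + 36*r^2 + 54*r + 27)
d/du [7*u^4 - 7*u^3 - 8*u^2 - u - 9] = 28*u^3 - 21*u^2 - 16*u - 1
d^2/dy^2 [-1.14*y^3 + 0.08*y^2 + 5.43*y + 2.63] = 0.16 - 6.84*y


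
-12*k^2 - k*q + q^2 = (-4*k + q)*(3*k + q)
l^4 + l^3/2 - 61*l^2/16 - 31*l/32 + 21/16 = (l - 7/4)*(l - 1/2)*(l + 3/4)*(l + 2)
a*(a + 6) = a^2 + 6*a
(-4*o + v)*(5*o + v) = -20*o^2 + o*v + v^2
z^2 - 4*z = z*(z - 4)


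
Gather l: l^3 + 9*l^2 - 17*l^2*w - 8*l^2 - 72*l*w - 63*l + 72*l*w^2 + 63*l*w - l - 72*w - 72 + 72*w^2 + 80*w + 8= l^3 + l^2*(1 - 17*w) + l*(72*w^2 - 9*w - 64) + 72*w^2 + 8*w - 64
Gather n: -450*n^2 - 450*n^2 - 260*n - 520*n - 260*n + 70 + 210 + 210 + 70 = -900*n^2 - 1040*n + 560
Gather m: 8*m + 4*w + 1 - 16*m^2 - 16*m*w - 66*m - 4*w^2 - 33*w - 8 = -16*m^2 + m*(-16*w - 58) - 4*w^2 - 29*w - 7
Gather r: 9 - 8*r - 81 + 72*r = 64*r - 72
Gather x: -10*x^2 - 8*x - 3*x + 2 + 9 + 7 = -10*x^2 - 11*x + 18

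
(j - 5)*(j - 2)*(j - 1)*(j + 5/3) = j^4 - 19*j^3/3 + 11*j^2/3 + 55*j/3 - 50/3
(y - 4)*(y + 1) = y^2 - 3*y - 4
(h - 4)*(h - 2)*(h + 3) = h^3 - 3*h^2 - 10*h + 24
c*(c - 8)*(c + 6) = c^3 - 2*c^2 - 48*c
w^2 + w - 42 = (w - 6)*(w + 7)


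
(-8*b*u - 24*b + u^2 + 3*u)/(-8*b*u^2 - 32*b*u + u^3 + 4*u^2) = (u + 3)/(u*(u + 4))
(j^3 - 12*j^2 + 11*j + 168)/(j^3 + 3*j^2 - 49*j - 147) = (j - 8)/(j + 7)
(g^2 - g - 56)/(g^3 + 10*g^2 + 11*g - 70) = (g - 8)/(g^2 + 3*g - 10)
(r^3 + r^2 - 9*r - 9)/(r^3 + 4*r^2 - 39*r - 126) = (r^2 - 2*r - 3)/(r^2 + r - 42)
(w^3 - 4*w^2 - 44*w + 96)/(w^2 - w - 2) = (w^2 - 2*w - 48)/(w + 1)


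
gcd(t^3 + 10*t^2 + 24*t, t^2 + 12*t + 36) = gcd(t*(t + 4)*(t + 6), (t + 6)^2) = t + 6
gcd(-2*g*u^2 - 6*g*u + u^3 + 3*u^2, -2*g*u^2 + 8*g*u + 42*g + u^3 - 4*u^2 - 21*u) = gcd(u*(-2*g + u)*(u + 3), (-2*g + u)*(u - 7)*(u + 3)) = -2*g*u - 6*g + u^2 + 3*u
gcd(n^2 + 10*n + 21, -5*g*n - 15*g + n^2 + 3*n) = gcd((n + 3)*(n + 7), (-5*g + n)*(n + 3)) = n + 3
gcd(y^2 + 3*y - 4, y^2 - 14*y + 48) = 1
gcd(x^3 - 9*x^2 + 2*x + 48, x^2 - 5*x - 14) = x + 2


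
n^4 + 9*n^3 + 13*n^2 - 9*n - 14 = (n - 1)*(n + 1)*(n + 2)*(n + 7)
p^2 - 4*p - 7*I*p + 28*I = (p - 4)*(p - 7*I)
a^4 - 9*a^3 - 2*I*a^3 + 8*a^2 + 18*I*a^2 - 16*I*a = a*(a - 8)*(a - 1)*(a - 2*I)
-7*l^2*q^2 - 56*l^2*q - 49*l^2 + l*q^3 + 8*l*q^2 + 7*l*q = (-7*l + q)*(q + 7)*(l*q + l)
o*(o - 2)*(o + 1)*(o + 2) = o^4 + o^3 - 4*o^2 - 4*o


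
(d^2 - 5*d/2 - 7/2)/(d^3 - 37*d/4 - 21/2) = 2*(d + 1)/(2*d^2 + 7*d + 6)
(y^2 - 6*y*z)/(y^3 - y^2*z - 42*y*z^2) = (-y + 6*z)/(-y^2 + y*z + 42*z^2)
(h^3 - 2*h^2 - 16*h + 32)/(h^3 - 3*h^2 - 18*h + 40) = (h - 4)/(h - 5)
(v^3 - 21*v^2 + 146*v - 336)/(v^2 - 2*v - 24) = (v^2 - 15*v + 56)/(v + 4)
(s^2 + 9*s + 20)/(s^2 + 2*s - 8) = (s + 5)/(s - 2)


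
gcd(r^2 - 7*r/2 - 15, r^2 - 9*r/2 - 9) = r - 6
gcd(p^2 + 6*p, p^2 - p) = p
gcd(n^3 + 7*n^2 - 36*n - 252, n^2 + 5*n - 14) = n + 7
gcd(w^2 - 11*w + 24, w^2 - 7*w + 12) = w - 3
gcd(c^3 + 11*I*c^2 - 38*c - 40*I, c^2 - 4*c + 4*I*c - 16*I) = c + 4*I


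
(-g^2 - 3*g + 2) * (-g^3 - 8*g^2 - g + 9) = g^5 + 11*g^4 + 23*g^3 - 22*g^2 - 29*g + 18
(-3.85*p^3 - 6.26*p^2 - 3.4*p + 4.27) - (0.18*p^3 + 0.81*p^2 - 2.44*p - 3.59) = -4.03*p^3 - 7.07*p^2 - 0.96*p + 7.86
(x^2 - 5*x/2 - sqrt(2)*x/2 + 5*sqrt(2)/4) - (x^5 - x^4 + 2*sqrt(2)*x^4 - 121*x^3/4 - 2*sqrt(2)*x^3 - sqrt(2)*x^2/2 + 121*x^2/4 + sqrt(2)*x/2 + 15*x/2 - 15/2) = -x^5 - 2*sqrt(2)*x^4 + x^4 + 2*sqrt(2)*x^3 + 121*x^3/4 - 117*x^2/4 + sqrt(2)*x^2/2 - 10*x - sqrt(2)*x + 5*sqrt(2)/4 + 15/2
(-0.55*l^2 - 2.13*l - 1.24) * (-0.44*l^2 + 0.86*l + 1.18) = 0.242*l^4 + 0.4642*l^3 - 1.9352*l^2 - 3.5798*l - 1.4632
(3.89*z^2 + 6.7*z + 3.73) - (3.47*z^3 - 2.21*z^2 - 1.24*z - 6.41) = -3.47*z^3 + 6.1*z^2 + 7.94*z + 10.14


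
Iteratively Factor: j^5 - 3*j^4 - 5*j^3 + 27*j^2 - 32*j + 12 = (j - 1)*(j^4 - 2*j^3 - 7*j^2 + 20*j - 12) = (j - 2)*(j - 1)*(j^3 - 7*j + 6) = (j - 2)^2*(j - 1)*(j^2 + 2*j - 3) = (j - 2)^2*(j - 1)^2*(j + 3)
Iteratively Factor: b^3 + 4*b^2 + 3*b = (b)*(b^2 + 4*b + 3) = b*(b + 1)*(b + 3)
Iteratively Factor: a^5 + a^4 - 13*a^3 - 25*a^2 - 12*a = (a)*(a^4 + a^3 - 13*a^2 - 25*a - 12) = a*(a - 4)*(a^3 + 5*a^2 + 7*a + 3) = a*(a - 4)*(a + 1)*(a^2 + 4*a + 3) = a*(a - 4)*(a + 1)*(a + 3)*(a + 1)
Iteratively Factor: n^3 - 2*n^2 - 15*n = (n - 5)*(n^2 + 3*n) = n*(n - 5)*(n + 3)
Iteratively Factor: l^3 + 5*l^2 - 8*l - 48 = (l - 3)*(l^2 + 8*l + 16) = (l - 3)*(l + 4)*(l + 4)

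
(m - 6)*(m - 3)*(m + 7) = m^3 - 2*m^2 - 45*m + 126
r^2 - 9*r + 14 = (r - 7)*(r - 2)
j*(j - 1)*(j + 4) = j^3 + 3*j^2 - 4*j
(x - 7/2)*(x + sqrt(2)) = x^2 - 7*x/2 + sqrt(2)*x - 7*sqrt(2)/2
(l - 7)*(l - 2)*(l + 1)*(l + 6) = l^4 - 2*l^3 - 43*l^2 + 44*l + 84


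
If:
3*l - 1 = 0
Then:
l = 1/3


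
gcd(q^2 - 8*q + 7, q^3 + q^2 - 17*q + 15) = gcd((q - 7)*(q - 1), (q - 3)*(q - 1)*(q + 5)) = q - 1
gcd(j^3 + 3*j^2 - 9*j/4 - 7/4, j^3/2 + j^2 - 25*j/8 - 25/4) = 1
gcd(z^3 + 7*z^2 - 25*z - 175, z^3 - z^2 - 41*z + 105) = z^2 + 2*z - 35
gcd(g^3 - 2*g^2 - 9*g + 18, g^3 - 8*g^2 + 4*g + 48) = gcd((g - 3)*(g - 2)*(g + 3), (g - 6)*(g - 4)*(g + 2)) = 1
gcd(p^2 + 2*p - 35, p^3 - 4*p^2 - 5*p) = p - 5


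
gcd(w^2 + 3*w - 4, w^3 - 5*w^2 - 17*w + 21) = w - 1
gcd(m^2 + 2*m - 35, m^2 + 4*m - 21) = m + 7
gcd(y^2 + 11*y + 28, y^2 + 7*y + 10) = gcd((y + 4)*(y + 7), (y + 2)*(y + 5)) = 1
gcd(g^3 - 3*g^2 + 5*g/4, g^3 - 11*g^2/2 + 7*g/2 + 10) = g - 5/2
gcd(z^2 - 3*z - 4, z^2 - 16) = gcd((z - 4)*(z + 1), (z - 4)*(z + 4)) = z - 4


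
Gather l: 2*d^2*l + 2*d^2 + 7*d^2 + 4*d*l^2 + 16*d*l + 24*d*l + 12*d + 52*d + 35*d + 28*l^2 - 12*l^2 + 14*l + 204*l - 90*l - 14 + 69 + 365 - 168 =9*d^2 + 99*d + l^2*(4*d + 16) + l*(2*d^2 + 40*d + 128) + 252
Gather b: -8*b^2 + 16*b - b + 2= -8*b^2 + 15*b + 2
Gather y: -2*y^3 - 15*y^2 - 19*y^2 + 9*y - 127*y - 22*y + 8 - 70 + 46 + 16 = -2*y^3 - 34*y^2 - 140*y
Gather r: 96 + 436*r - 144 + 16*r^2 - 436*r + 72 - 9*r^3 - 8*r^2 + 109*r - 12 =-9*r^3 + 8*r^2 + 109*r + 12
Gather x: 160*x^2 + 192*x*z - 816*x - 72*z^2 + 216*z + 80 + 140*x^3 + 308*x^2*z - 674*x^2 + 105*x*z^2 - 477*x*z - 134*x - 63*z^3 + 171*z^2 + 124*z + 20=140*x^3 + x^2*(308*z - 514) + x*(105*z^2 - 285*z - 950) - 63*z^3 + 99*z^2 + 340*z + 100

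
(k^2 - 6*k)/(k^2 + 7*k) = (k - 6)/(k + 7)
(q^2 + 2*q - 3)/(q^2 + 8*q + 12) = (q^2 + 2*q - 3)/(q^2 + 8*q + 12)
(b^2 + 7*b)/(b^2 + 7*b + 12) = b*(b + 7)/(b^2 + 7*b + 12)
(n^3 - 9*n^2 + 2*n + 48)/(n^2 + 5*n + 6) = (n^2 - 11*n + 24)/(n + 3)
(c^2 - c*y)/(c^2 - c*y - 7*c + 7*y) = c/(c - 7)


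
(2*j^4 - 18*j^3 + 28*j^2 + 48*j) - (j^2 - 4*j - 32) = 2*j^4 - 18*j^3 + 27*j^2 + 52*j + 32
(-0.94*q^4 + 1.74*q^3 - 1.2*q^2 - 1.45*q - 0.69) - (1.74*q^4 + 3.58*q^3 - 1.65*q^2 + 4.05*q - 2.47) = -2.68*q^4 - 1.84*q^3 + 0.45*q^2 - 5.5*q + 1.78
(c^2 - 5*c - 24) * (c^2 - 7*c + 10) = c^4 - 12*c^3 + 21*c^2 + 118*c - 240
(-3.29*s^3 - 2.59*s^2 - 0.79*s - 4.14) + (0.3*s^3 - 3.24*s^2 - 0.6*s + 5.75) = -2.99*s^3 - 5.83*s^2 - 1.39*s + 1.61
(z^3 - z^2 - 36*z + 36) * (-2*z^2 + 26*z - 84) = -2*z^5 + 28*z^4 - 38*z^3 - 924*z^2 + 3960*z - 3024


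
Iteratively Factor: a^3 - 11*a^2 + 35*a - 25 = (a - 5)*(a^2 - 6*a + 5) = (a - 5)*(a - 1)*(a - 5)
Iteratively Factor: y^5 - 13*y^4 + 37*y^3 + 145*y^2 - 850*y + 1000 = (y - 2)*(y^4 - 11*y^3 + 15*y^2 + 175*y - 500) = (y - 5)*(y - 2)*(y^3 - 6*y^2 - 15*y + 100) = (y - 5)^2*(y - 2)*(y^2 - y - 20) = (y - 5)^3*(y - 2)*(y + 4)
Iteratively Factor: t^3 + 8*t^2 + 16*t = (t + 4)*(t^2 + 4*t) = (t + 4)^2*(t)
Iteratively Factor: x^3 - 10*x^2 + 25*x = (x)*(x^2 - 10*x + 25) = x*(x - 5)*(x - 5)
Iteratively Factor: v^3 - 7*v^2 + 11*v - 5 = (v - 1)*(v^2 - 6*v + 5) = (v - 1)^2*(v - 5)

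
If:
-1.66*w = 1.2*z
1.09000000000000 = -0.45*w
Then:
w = -2.42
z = 3.35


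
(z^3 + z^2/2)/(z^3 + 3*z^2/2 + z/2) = z/(z + 1)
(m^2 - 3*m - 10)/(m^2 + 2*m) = (m - 5)/m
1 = 1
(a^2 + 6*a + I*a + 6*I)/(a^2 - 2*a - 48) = (a + I)/(a - 8)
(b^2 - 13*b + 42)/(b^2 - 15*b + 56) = (b - 6)/(b - 8)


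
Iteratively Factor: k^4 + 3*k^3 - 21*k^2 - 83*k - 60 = (k + 1)*(k^3 + 2*k^2 - 23*k - 60) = (k + 1)*(k + 3)*(k^2 - k - 20) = (k + 1)*(k + 3)*(k + 4)*(k - 5)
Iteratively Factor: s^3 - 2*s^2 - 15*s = (s)*(s^2 - 2*s - 15) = s*(s - 5)*(s + 3)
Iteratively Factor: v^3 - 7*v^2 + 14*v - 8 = (v - 2)*(v^2 - 5*v + 4) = (v - 4)*(v - 2)*(v - 1)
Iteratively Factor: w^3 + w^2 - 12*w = (w - 3)*(w^2 + 4*w) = w*(w - 3)*(w + 4)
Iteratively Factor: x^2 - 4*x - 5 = (x - 5)*(x + 1)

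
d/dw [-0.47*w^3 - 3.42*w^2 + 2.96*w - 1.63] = -1.41*w^2 - 6.84*w + 2.96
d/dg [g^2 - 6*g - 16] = 2*g - 6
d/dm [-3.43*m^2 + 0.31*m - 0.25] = 0.31 - 6.86*m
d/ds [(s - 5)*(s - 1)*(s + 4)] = 3*s^2 - 4*s - 19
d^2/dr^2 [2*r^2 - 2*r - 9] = 4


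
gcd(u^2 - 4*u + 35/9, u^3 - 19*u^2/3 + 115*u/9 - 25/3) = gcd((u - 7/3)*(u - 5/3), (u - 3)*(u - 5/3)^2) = u - 5/3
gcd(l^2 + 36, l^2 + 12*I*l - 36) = l + 6*I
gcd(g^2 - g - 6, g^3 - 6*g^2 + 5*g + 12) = g - 3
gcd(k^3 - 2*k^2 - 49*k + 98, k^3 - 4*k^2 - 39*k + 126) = k - 7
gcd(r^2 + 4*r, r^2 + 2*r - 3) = 1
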